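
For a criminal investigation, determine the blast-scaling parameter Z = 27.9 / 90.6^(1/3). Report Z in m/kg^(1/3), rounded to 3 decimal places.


Scaled distance calculation:
W^(1/3) = 90.6^(1/3) = 4.491341
Z = R / W^(1/3) = 27.9 / 4.491341
Z = 6.212 m/kg^(1/3)

6.212


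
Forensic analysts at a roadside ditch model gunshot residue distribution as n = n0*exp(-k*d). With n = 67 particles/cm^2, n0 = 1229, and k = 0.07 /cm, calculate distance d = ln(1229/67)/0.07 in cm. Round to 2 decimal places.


GSR distance calculation:
n0/n = 1229 / 67 = 18.343284
ln(n0/n) = 2.909264
d = 2.909264 / 0.07 = 41.56 cm

41.56


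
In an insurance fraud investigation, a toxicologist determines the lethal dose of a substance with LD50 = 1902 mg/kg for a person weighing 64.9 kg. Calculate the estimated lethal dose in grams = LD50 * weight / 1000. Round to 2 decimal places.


Lethal dose calculation:
Lethal dose = LD50 * body_weight / 1000
= 1902 * 64.9 / 1000
= 123439.8 / 1000
= 123.44 g

123.44


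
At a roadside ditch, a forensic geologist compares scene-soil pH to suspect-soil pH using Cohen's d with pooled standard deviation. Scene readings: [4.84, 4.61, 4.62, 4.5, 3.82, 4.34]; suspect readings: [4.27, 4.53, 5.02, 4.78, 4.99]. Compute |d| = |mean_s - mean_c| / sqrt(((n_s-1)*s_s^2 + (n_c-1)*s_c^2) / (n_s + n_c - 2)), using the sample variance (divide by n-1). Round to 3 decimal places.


Pooled-variance Cohen's d for soil pH comparison:
Scene mean = 26.73 / 6 = 4.455
Suspect mean = 23.59 / 5 = 4.718
Scene sample variance s_s^2 = 0.12359
Suspect sample variance s_c^2 = 0.10127
Pooled variance = ((n_s-1)*s_s^2 + (n_c-1)*s_c^2) / (n_s + n_c - 2) = 0.11367
Pooled SD = sqrt(0.11367) = 0.33715
Mean difference = -0.263
|d| = |-0.263| / 0.33715 = 0.780

0.780


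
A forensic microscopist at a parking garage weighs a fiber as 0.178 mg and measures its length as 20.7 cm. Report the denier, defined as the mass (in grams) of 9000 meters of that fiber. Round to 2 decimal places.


Denier calculation:
Mass in grams = 0.178 mg / 1000 = 0.000178 g
Length in meters = 20.7 cm / 100 = 0.207 m
Linear density = mass / length = 0.000178 / 0.207 = 0.0008599 g/m
Denier = (g/m) * 9000 = 0.0008599 * 9000 = 7.74

7.74


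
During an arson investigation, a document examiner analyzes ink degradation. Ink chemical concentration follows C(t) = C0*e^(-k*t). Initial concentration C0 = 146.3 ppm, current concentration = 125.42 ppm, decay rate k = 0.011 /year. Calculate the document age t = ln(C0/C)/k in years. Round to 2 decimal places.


Document age estimation:
C0/C = 146.3 / 125.42 = 1.166481
ln(C0/C) = 0.153992
t = 0.153992 / 0.011 = 14.00 years

14.00


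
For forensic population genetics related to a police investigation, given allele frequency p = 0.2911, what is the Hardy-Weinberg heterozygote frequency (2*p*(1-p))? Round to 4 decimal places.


Hardy-Weinberg heterozygote frequency:
q = 1 - p = 1 - 0.2911 = 0.7089
2pq = 2 * 0.2911 * 0.7089 = 0.4127

0.4127


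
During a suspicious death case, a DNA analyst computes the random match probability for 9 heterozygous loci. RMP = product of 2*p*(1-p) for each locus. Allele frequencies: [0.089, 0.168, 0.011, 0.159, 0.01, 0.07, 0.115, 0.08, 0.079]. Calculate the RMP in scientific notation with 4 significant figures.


Computing RMP for 9 loci:
Locus 1: 2 * 0.089 * 0.911 = 0.162158
Locus 2: 2 * 0.168 * 0.832 = 0.279552
Locus 3: 2 * 0.011 * 0.989 = 0.021758
Locus 4: 2 * 0.159 * 0.841 = 0.267438
Locus 5: 2 * 0.01 * 0.99 = 0.0198
Locus 6: 2 * 0.07 * 0.93 = 0.1302
Locus 7: 2 * 0.115 * 0.885 = 0.20355
Locus 8: 2 * 0.08 * 0.92 = 0.1472
Locus 9: 2 * 0.079 * 0.921 = 0.145518
RMP = 2.965e-09

2.965e-09


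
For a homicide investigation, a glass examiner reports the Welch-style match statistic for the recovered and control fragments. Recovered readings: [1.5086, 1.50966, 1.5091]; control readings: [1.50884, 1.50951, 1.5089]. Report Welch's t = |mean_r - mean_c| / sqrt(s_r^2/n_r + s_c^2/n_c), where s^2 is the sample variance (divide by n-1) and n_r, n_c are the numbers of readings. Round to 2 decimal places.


Welch's t-criterion for glass RI comparison:
Recovered mean = sum / n_r = 4.52736 / 3 = 1.50912
Control mean = sum / n_c = 4.52725 / 3 = 1.5090833
Recovered sample variance s_r^2 = 2.812e-07
Control sample variance s_c^2 = 1.37433e-07
Welch SE (unpooled) = sqrt(s_r^2/n_r + s_c^2/n_c) = sqrt(9.37333e-08 + 4.58111e-08) = sqrt(1.39544e-07) = 0.000373556
|mean_r - mean_c| = 3.66667e-05
t = 3.66667e-05 / 0.000373556 = 0.10

0.10


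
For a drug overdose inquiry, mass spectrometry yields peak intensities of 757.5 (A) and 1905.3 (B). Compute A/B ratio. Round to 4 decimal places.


Spectral peak ratio:
Peak A = 757.5 counts
Peak B = 1905.3 counts
Ratio = 757.5 / 1905.3 = 0.3976

0.3976


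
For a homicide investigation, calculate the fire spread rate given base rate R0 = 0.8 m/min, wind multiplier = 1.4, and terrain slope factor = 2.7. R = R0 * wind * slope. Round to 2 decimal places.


Fire spread rate calculation:
R = R0 * wind_factor * slope_factor
= 0.8 * 1.4 * 2.7
= 1.12 * 2.7
= 3.02 m/min

3.02


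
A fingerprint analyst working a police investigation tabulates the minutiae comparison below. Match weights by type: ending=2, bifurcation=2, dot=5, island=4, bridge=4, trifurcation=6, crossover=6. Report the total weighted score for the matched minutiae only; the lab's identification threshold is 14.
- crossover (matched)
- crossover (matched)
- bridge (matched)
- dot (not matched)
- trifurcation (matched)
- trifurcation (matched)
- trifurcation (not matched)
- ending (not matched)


Weighted minutiae match score:
  crossover: matched, +6 (running total 6)
  crossover: matched, +6 (running total 12)
  bridge: matched, +4 (running total 16)
  dot: not matched, +0
  trifurcation: matched, +6 (running total 22)
  trifurcation: matched, +6 (running total 28)
  trifurcation: not matched, +0
  ending: not matched, +0
Total score = 28
Threshold = 14; verdict = identification

28


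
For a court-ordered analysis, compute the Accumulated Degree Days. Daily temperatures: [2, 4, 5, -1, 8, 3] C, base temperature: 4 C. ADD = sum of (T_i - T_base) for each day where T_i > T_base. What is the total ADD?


Computing ADD day by day:
Day 1: max(0, 2 - 4) = 0
Day 2: max(0, 4 - 4) = 0
Day 3: max(0, 5 - 4) = 1
Day 4: max(0, -1 - 4) = 0
Day 5: max(0, 8 - 4) = 4
Day 6: max(0, 3 - 4) = 0
Total ADD = 5

5


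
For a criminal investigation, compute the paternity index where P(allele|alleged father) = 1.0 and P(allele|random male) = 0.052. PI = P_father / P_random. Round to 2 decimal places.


Paternity Index calculation:
PI = P(allele|father) / P(allele|random)
PI = 1.0 / 0.052
PI = 19.23

19.23


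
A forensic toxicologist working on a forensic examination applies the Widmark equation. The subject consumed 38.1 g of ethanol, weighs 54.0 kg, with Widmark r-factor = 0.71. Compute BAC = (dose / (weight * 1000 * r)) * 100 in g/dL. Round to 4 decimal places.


Applying the Widmark formula:
BAC = (dose_g / (body_wt * 1000 * r)) * 100
Denominator = 54.0 * 1000 * 0.71 = 38340
BAC = (38.1 / 38340) * 100
BAC = 0.0994 g/dL

0.0994


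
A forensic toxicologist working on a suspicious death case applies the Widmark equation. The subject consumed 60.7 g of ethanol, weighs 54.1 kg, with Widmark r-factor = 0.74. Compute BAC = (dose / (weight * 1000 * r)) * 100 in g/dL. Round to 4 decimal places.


Applying the Widmark formula:
BAC = (dose_g / (body_wt * 1000 * r)) * 100
Denominator = 54.1 * 1000 * 0.74 = 40034
BAC = (60.7 / 40034) * 100
BAC = 0.1516 g/dL

0.1516


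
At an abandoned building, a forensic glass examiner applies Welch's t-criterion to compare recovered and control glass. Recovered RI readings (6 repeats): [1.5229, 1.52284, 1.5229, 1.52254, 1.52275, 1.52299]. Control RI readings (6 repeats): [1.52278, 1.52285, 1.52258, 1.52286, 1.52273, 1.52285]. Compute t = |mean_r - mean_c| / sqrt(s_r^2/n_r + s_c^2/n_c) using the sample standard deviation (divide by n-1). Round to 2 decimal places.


Welch's t-criterion for glass RI comparison:
Recovered mean = sum / n_r = 9.13692 / 6 = 1.52282
Control mean = sum / n_c = 9.13665 / 6 = 1.522775
Recovered sample variance s_r^2 = 2.508e-08
Control sample variance s_c^2 = 1.171e-08
Welch SE (unpooled) = sqrt(s_r^2/n_r + s_c^2/n_c) = sqrt(4.18e-09 + 1.95167e-09) = sqrt(6.13167e-09) = 7.8305e-05
|mean_r - mean_c| = 4.5e-05
t = 4.5e-05 / 7.8305e-05 = 0.57

0.57


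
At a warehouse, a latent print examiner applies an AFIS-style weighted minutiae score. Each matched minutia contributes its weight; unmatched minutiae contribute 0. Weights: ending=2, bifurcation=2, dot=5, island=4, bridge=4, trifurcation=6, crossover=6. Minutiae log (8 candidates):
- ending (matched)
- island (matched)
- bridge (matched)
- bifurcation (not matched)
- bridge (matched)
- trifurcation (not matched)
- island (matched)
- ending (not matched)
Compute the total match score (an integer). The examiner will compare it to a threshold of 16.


Weighted minutiae match score:
  ending: matched, +2 (running total 2)
  island: matched, +4 (running total 6)
  bridge: matched, +4 (running total 10)
  bifurcation: not matched, +0
  bridge: matched, +4 (running total 14)
  trifurcation: not matched, +0
  island: matched, +4 (running total 18)
  ending: not matched, +0
Total score = 18
Threshold = 16; verdict = identification

18


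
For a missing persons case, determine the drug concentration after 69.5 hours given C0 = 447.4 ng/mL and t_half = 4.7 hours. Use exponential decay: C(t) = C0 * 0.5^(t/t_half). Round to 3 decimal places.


Drug concentration decay:
Number of half-lives = t / t_half = 69.5 / 4.7 = 14.787234
Decay factor = 0.5^14.787234 = 0.00003537
C(t) = 447.4 * 0.00003537 = 0.016 ng/mL

0.016


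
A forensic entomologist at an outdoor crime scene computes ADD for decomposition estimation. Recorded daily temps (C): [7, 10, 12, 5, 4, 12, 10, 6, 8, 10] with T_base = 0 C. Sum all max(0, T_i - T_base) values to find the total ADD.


Computing ADD day by day:
Day 1: max(0, 7 - 0) = 7
Day 2: max(0, 10 - 0) = 10
Day 3: max(0, 12 - 0) = 12
Day 4: max(0, 5 - 0) = 5
Day 5: max(0, 4 - 0) = 4
Day 6: max(0, 12 - 0) = 12
Day 7: max(0, 10 - 0) = 10
Day 8: max(0, 6 - 0) = 6
Day 9: max(0, 8 - 0) = 8
Day 10: max(0, 10 - 0) = 10
Total ADD = 84

84


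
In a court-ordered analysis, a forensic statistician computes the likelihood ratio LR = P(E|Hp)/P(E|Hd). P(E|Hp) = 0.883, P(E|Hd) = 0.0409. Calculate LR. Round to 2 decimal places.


Likelihood ratio calculation:
LR = P(E|Hp) / P(E|Hd)
LR = 0.883 / 0.0409
LR = 21.59

21.59


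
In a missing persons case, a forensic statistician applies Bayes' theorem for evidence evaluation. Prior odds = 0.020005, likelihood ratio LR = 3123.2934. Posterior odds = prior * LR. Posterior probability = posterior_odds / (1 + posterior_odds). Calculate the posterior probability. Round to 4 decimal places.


Bayesian evidence evaluation:
Posterior odds = prior_odds * LR = 0.020005 * 3123.2934 = 62.48148
Posterior probability = posterior_odds / (1 + posterior_odds)
= 62.48148 / (1 + 62.48148)
= 62.48148 / 63.48148
= 0.9842

0.9842


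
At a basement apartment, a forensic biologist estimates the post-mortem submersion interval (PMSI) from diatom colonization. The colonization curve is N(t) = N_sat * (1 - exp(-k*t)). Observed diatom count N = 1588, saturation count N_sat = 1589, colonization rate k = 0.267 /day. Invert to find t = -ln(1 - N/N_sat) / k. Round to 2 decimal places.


PMSI from diatom colonization curve:
N / N_sat = 1588 / 1589 = 0.999371
1 - N/N_sat = 0.000629
ln(1 - N/N_sat) = -7.371379
t = -ln(1 - N/N_sat) / k = -(-7.371379) / 0.267 = 27.61 days

27.61


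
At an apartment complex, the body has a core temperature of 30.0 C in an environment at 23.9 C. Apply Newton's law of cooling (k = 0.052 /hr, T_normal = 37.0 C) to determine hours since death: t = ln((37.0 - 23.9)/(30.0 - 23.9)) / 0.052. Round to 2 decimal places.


Using Newton's law of cooling:
t = ln((T_normal - T_ambient) / (T_body - T_ambient)) / k
T_normal - T_ambient = 13.1
T_body - T_ambient = 6.1
Ratio = 2.147541
ln(ratio) = 0.764323
t = 0.764323 / 0.052 = 14.70 hours

14.70


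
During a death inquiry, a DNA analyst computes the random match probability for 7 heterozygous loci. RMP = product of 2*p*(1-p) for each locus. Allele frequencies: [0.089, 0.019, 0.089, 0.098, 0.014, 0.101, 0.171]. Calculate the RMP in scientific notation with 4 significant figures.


Computing RMP for 7 loci:
Locus 1: 2 * 0.089 * 0.911 = 0.162158
Locus 2: 2 * 0.019 * 0.981 = 0.037278
Locus 3: 2 * 0.089 * 0.911 = 0.162158
Locus 4: 2 * 0.098 * 0.902 = 0.176792
Locus 5: 2 * 0.014 * 0.986 = 0.027608
Locus 6: 2 * 0.101 * 0.899 = 0.181598
Locus 7: 2 * 0.171 * 0.829 = 0.283518
RMP = 2.463e-07

2.463e-07


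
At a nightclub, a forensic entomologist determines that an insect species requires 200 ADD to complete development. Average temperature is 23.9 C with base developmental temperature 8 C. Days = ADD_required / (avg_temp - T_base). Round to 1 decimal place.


Insect development time:
Effective temperature = avg_temp - T_base = 23.9 - 8 = 15.9 C
Days = ADD / effective_temp = 200 / 15.9 = 12.6 days

12.6


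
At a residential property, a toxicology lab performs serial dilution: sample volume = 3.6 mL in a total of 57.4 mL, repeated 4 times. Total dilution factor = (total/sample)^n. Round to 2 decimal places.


Dilution factor calculation:
Single dilution = V_total / V_sample = 57.4 / 3.6 ≈ 15.944444
Number of dilutions = 4
Total DF = (57.4 / 3.6)^4 (full precision, rounded at the end) = 64630.51

64630.51


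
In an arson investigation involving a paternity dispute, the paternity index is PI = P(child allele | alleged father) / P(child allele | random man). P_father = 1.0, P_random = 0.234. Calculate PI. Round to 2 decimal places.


Paternity Index calculation:
PI = P(allele|father) / P(allele|random)
PI = 1.0 / 0.234
PI = 4.27

4.27


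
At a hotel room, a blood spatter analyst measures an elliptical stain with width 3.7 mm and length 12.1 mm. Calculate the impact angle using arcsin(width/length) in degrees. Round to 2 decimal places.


Blood spatter impact angle calculation:
width / length = 3.7 / 12.1 = 0.305785
angle = arcsin(0.305785)
angle = 17.81 degrees

17.81


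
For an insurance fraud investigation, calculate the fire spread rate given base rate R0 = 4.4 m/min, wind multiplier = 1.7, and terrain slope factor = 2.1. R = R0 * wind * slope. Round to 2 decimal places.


Fire spread rate calculation:
R = R0 * wind_factor * slope_factor
= 4.4 * 1.7 * 2.1
= 7.48 * 2.1
= 15.71 m/min

15.71


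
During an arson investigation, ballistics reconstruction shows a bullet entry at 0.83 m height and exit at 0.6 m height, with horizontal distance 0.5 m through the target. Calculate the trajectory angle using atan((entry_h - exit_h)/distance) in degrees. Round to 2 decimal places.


Bullet trajectory angle:
Height difference = 0.83 - 0.6 = 0.23 m
angle = atan(0.23 / 0.5)
angle = atan(0.46)
angle = 24.70 degrees

24.70


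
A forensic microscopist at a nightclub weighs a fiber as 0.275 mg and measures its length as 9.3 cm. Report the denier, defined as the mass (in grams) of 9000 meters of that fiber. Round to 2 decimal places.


Denier calculation:
Mass in grams = 0.275 mg / 1000 = 0.000275 g
Length in meters = 9.3 cm / 100 = 0.093 m
Linear density = mass / length = 0.000275 / 0.093 = 0.00295699 g/m
Denier = (g/m) * 9000 = 0.00295699 * 9000 = 26.61

26.61


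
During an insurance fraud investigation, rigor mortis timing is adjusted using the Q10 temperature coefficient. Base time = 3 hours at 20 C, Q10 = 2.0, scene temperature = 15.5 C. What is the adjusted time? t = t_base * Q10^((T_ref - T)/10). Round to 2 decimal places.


Rigor mortis time adjustment:
Exponent = (T_ref - T_actual) / 10 = (20 - 15.5) / 10 = 0.45
Q10 factor = 2.0^0.45 = 1.36604
t_adjusted = 3 * 1.36604 = 4.10 hours

4.10


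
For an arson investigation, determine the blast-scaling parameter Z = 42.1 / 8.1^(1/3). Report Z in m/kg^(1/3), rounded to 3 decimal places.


Scaled distance calculation:
W^(1/3) = 8.1^(1/3) = 2.008299
Z = R / W^(1/3) = 42.1 / 2.008299
Z = 20.963 m/kg^(1/3)

20.963


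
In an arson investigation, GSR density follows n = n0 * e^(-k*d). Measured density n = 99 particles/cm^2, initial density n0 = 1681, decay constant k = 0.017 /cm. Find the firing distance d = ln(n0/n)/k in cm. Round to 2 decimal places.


GSR distance calculation:
n0/n = 1681 / 99 = 16.979798
ln(n0/n) = 2.832024
d = 2.832024 / 0.017 = 166.59 cm

166.59


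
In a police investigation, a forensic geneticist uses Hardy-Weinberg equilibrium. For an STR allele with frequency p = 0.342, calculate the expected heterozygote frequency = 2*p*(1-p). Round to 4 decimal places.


Hardy-Weinberg heterozygote frequency:
q = 1 - p = 1 - 0.342 = 0.658
2pq = 2 * 0.342 * 0.658 = 0.4501

0.4501


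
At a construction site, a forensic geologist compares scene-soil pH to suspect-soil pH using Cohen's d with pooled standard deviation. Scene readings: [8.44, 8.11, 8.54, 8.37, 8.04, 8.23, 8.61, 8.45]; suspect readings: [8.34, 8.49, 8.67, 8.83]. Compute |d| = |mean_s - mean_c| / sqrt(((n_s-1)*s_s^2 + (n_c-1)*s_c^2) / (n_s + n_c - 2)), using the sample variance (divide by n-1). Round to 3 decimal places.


Pooled-variance Cohen's d for soil pH comparison:
Scene mean = 66.79 / 8 = 8.34875
Suspect mean = 34.33 / 4 = 8.5825
Scene sample variance s_s^2 = 0.04147
Suspect sample variance s_c^2 = 0.045425
Pooled variance = ((n_s-1)*s_s^2 + (n_c-1)*s_c^2) / (n_s + n_c - 2) = 0.042656
Pooled SD = sqrt(0.042656) = 0.206533
Mean difference = -0.23375
|d| = |-0.23375| / 0.206533 = 1.132

1.132


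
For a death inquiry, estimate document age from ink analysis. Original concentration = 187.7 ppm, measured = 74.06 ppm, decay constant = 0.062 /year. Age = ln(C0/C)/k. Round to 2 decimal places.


Document age estimation:
C0/C = 187.7 / 74.06 = 2.534432
ln(C0/C) = 0.92997
t = 0.92997 / 0.062 = 15.00 years

15.00


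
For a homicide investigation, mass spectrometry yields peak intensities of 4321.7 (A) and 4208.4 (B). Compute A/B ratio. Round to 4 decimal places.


Spectral peak ratio:
Peak A = 4321.7 counts
Peak B = 4208.4 counts
Ratio = 4321.7 / 4208.4 = 1.0269

1.0269


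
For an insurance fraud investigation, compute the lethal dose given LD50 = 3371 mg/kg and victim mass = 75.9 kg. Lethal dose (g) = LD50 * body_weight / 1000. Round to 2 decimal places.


Lethal dose calculation:
Lethal dose = LD50 * body_weight / 1000
= 3371 * 75.9 / 1000
= 255858.9 / 1000
= 255.86 g

255.86


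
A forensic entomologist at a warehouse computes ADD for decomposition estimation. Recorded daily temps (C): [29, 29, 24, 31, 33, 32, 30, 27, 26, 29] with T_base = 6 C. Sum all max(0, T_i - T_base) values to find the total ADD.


Computing ADD day by day:
Day 1: max(0, 29 - 6) = 23
Day 2: max(0, 29 - 6) = 23
Day 3: max(0, 24 - 6) = 18
Day 4: max(0, 31 - 6) = 25
Day 5: max(0, 33 - 6) = 27
Day 6: max(0, 32 - 6) = 26
Day 7: max(0, 30 - 6) = 24
Day 8: max(0, 27 - 6) = 21
Day 9: max(0, 26 - 6) = 20
Day 10: max(0, 29 - 6) = 23
Total ADD = 230

230


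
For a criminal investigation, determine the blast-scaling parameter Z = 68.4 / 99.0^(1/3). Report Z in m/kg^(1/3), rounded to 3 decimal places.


Scaled distance calculation:
W^(1/3) = 99.0^(1/3) = 4.626065
Z = R / W^(1/3) = 68.4 / 4.626065
Z = 14.786 m/kg^(1/3)

14.786


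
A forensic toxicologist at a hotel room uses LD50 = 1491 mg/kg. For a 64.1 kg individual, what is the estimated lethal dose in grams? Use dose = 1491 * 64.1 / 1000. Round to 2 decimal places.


Lethal dose calculation:
Lethal dose = LD50 * body_weight / 1000
= 1491 * 64.1 / 1000
= 95573.1 / 1000
= 95.57 g

95.57


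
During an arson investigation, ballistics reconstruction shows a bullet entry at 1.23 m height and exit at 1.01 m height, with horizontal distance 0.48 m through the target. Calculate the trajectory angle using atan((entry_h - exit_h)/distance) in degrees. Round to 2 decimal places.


Bullet trajectory angle:
Height difference = 1.23 - 1.01 = 0.22 m
angle = atan(0.22 / 0.48)
angle = atan(0.458333)
angle = 24.62 degrees

24.62


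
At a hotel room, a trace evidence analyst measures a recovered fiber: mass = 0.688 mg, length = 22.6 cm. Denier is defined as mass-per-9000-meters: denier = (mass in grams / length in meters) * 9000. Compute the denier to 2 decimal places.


Denier calculation:
Mass in grams = 0.688 mg / 1000 = 0.000688 g
Length in meters = 22.6 cm / 100 = 0.226 m
Linear density = mass / length = 0.000688 / 0.226 = 0.00304425 g/m
Denier = (g/m) * 9000 = 0.00304425 * 9000 = 27.40

27.40


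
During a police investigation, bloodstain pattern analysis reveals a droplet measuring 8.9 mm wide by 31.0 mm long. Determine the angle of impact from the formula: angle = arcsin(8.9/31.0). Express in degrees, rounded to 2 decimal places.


Blood spatter impact angle calculation:
width / length = 8.9 / 31.0 = 0.287097
angle = arcsin(0.287097)
angle = 16.68 degrees

16.68


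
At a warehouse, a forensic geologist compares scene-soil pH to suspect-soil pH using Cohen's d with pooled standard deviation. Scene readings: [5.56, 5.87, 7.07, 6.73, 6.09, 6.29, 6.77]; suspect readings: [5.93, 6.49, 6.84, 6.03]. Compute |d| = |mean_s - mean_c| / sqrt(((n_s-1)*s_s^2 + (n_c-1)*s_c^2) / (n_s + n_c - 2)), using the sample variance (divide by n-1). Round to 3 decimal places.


Pooled-variance Cohen's d for soil pH comparison:
Scene mean = 44.38 / 7 = 6.34
Suspect mean = 25.29 / 4 = 6.3225
Scene sample variance s_s^2 = 0.294033
Suspect sample variance s_c^2 = 0.178492
Pooled variance = ((n_s-1)*s_s^2 + (n_c-1)*s_c^2) / (n_s + n_c - 2) = 0.255519
Pooled SD = sqrt(0.255519) = 0.505489
Mean difference = 0.0175
|d| = |0.0175| / 0.505489 = 0.035

0.035


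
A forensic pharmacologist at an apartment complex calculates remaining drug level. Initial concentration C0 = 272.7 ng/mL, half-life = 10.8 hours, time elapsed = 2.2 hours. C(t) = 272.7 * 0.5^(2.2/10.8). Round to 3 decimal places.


Drug concentration decay:
Number of half-lives = t / t_half = 2.2 / 10.8 = 0.203704
Decay factor = 0.5^0.203704 = 0.86831836
C(t) = 272.7 * 0.86831836 = 236.790 ng/mL

236.790


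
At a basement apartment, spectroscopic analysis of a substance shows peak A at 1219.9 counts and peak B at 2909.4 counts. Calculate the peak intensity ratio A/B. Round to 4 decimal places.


Spectral peak ratio:
Peak A = 1219.9 counts
Peak B = 2909.4 counts
Ratio = 1219.9 / 2909.4 = 0.4193

0.4193


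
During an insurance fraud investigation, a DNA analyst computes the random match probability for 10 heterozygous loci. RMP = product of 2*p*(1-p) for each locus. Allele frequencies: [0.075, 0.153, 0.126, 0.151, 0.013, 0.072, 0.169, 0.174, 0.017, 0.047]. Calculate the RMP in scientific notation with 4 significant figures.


Computing RMP for 10 loci:
Locus 1: 2 * 0.075 * 0.925 = 0.13875
Locus 2: 2 * 0.153 * 0.847 = 0.259182
Locus 3: 2 * 0.126 * 0.874 = 0.220248
Locus 4: 2 * 0.151 * 0.849 = 0.256398
Locus 5: 2 * 0.013 * 0.987 = 0.025662
Locus 6: 2 * 0.072 * 0.928 = 0.133632
Locus 7: 2 * 0.169 * 0.831 = 0.280878
Locus 8: 2 * 0.174 * 0.826 = 0.287448
Locus 9: 2 * 0.017 * 0.983 = 0.033422
Locus 10: 2 * 0.047 * 0.953 = 0.089582
RMP = 1.683e-09

1.683e-09


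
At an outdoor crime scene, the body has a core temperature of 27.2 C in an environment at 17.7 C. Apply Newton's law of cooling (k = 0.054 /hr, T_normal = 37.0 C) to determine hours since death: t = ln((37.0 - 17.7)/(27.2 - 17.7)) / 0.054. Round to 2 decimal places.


Using Newton's law of cooling:
t = ln((T_normal - T_ambient) / (T_body - T_ambient)) / k
T_normal - T_ambient = 19.3
T_body - T_ambient = 9.5
Ratio = 2.031579
ln(ratio) = 0.708813
t = 0.708813 / 0.054 = 13.13 hours

13.13


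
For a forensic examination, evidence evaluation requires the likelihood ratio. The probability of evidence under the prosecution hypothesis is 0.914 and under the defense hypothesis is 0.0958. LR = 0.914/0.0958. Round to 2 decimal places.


Likelihood ratio calculation:
LR = P(E|Hp) / P(E|Hd)
LR = 0.914 / 0.0958
LR = 9.54

9.54


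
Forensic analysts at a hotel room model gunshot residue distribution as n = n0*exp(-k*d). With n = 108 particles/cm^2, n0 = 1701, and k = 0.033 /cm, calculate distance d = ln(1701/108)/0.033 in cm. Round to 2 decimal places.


GSR distance calculation:
n0/n = 1701 / 108 = 15.75
ln(n0/n) = 2.75684
d = 2.75684 / 0.033 = 83.54 cm

83.54


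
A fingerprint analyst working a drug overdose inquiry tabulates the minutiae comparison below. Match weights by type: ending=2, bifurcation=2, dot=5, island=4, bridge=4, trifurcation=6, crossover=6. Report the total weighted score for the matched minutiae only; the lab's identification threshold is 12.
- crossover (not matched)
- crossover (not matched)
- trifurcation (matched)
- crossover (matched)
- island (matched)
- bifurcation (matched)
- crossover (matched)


Weighted minutiae match score:
  crossover: not matched, +0
  crossover: not matched, +0
  trifurcation: matched, +6 (running total 6)
  crossover: matched, +6 (running total 12)
  island: matched, +4 (running total 16)
  bifurcation: matched, +2 (running total 18)
  crossover: matched, +6 (running total 24)
Total score = 24
Threshold = 12; verdict = identification

24


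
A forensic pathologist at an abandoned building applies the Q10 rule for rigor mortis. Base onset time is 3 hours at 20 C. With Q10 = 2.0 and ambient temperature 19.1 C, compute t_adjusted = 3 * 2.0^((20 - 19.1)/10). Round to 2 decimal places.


Rigor mortis time adjustment:
Exponent = (T_ref - T_actual) / 10 = (20 - 19.1) / 10 = 0.09
Q10 factor = 2.0^0.09 = 1.06437
t_adjusted = 3 * 1.06437 = 3.19 hours

3.19


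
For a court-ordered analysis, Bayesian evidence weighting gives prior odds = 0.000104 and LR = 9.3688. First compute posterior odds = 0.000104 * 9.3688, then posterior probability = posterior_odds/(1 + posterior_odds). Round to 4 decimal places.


Bayesian evidence evaluation:
Posterior odds = prior_odds * LR = 0.000104 * 9.3688 = 0.0009743552
Posterior probability = posterior_odds / (1 + posterior_odds)
= 0.0009743552 / (1 + 0.0009743552)
= 0.0009743552 / 1.0009743552
= 0.0010

0.0010


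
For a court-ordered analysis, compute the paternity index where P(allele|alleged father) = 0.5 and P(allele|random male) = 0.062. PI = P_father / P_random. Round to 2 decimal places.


Paternity Index calculation:
PI = P(allele|father) / P(allele|random)
PI = 0.5 / 0.062
PI = 8.06

8.06


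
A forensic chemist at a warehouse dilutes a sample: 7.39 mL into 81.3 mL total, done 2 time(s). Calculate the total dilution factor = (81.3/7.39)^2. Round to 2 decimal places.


Dilution factor calculation:
Single dilution = V_total / V_sample = 81.3 / 7.39 ≈ 11.001353
Number of dilutions = 2
Total DF = (81.3 / 7.39)^2 (full precision, rounded at the end) = 121.03

121.03


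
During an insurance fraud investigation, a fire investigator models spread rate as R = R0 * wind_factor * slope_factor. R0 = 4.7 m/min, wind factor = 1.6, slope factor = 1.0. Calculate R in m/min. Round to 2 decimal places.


Fire spread rate calculation:
R = R0 * wind_factor * slope_factor
= 4.7 * 1.6 * 1.0
= 7.52 * 1.0
= 7.52 m/min

7.52


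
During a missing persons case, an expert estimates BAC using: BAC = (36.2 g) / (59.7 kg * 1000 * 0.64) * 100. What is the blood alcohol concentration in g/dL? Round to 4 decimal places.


Applying the Widmark formula:
BAC = (dose_g / (body_wt * 1000 * r)) * 100
Denominator = 59.7 * 1000 * 0.64 = 38208
BAC = (36.2 / 38208) * 100
BAC = 0.0947 g/dL

0.0947


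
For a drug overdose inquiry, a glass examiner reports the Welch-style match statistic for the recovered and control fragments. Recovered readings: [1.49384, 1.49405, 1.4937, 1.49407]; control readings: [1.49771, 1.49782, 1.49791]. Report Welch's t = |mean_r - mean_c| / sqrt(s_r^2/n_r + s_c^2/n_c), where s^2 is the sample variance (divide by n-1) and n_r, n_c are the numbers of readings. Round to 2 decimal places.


Welch's t-criterion for glass RI comparison:
Recovered mean = sum / n_r = 5.97566 / 4 = 1.493915
Control mean = sum / n_c = 4.49344 / 3 = 1.4978133
Recovered sample variance s_r^2 = 3.13667e-08
Control sample variance s_c^2 = 1.00333e-08
Welch SE (unpooled) = sqrt(s_r^2/n_r + s_c^2/n_c) = sqrt(7.84167e-09 + 3.34444e-09) = sqrt(1.11861e-08) = 0.000105764
|mean_r - mean_c| = 0.00389833
t = 0.00389833 / 0.000105764 = 36.86

36.86


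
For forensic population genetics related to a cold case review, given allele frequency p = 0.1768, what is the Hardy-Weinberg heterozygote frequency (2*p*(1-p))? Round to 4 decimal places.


Hardy-Weinberg heterozygote frequency:
q = 1 - p = 1 - 0.1768 = 0.8232
2pq = 2 * 0.1768 * 0.8232 = 0.2911

0.2911


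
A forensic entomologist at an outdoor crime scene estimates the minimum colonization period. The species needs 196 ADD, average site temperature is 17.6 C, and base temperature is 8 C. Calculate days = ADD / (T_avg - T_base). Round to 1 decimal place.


Insect development time:
Effective temperature = avg_temp - T_base = 17.6 - 8 = 9.6 C
Days = ADD / effective_temp = 196 / 9.6 = 20.4 days

20.4


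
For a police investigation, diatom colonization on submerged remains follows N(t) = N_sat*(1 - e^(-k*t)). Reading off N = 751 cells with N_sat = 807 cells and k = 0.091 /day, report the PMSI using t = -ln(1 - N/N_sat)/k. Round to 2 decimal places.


PMSI from diatom colonization curve:
N / N_sat = 751 / 807 = 0.930607
1 - N/N_sat = 0.069393
ln(1 - N/N_sat) = -2.667969
t = -ln(1 - N/N_sat) / k = -(-2.667969) / 0.091 = 29.32 days

29.32


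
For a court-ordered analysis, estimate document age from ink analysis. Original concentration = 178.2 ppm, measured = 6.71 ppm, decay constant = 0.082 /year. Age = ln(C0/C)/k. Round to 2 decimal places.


Document age estimation:
C0/C = 178.2 / 6.71 = 26.557377
ln(C0/C) = 3.279308
t = 3.279308 / 0.082 = 39.99 years

39.99


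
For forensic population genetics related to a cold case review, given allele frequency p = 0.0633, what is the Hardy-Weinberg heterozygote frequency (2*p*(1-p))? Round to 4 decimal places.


Hardy-Weinberg heterozygote frequency:
q = 1 - p = 1 - 0.0633 = 0.9367
2pq = 2 * 0.0633 * 0.9367 = 0.1186

0.1186


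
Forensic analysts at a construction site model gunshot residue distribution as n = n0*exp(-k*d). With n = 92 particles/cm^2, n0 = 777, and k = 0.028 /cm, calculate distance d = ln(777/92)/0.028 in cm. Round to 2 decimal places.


GSR distance calculation:
n0/n = 777 / 92 = 8.445652
ln(n0/n) = 2.133652
d = 2.133652 / 0.028 = 76.20 cm

76.20


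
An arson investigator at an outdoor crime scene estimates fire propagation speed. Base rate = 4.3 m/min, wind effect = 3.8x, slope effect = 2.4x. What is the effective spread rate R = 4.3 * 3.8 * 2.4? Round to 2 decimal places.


Fire spread rate calculation:
R = R0 * wind_factor * slope_factor
= 4.3 * 3.8 * 2.4
= 16.34 * 2.4
= 39.22 m/min

39.22


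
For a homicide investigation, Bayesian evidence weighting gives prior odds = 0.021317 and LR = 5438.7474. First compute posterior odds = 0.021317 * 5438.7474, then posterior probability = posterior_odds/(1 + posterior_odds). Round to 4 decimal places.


Bayesian evidence evaluation:
Posterior odds = prior_odds * LR = 0.021317 * 5438.7474 = 115.9378
Posterior probability = posterior_odds / (1 + posterior_odds)
= 115.9378 / (1 + 115.9378)
= 115.9378 / 116.9378
= 0.9914

0.9914


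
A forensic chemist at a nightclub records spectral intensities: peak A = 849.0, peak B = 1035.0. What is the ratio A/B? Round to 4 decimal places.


Spectral peak ratio:
Peak A = 849.0 counts
Peak B = 1035.0 counts
Ratio = 849.0 / 1035.0 = 0.8203

0.8203


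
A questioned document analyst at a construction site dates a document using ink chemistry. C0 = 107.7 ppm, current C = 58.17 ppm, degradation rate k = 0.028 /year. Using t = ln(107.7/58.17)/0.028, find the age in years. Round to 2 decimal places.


Document age estimation:
C0/C = 107.7 / 58.17 = 1.85147
ln(C0/C) = 0.61598
t = 0.61598 / 0.028 = 22.00 years

22.00


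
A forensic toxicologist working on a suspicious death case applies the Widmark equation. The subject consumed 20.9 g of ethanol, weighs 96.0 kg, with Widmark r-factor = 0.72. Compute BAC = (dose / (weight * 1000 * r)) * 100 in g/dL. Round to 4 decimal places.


Applying the Widmark formula:
BAC = (dose_g / (body_wt * 1000 * r)) * 100
Denominator = 96.0 * 1000 * 0.72 = 69120
BAC = (20.9 / 69120) * 100
BAC = 0.0302 g/dL

0.0302


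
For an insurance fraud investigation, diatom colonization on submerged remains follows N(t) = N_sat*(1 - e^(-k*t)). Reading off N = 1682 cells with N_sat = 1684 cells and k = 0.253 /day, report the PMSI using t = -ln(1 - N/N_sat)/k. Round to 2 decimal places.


PMSI from diatom colonization curve:
N / N_sat = 1682 / 1684 = 0.998812
1 - N/N_sat = 0.001188
ln(1 - N/N_sat) = -6.735484
t = -ln(1 - N/N_sat) / k = -(-6.735484) / 0.253 = 26.62 days

26.62


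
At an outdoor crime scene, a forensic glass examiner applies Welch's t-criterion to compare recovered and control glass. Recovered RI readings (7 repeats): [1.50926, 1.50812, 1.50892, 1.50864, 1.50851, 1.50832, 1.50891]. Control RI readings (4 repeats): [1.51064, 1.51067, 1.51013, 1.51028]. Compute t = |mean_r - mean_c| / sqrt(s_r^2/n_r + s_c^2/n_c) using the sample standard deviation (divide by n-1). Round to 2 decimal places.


Welch's t-criterion for glass RI comparison:
Recovered mean = sum / n_r = 10.56068 / 7 = 1.5086686
Control mean = sum / n_c = 6.04172 / 4 = 1.51043
Recovered sample variance s_r^2 = 1.53281e-07
Control sample variance s_c^2 = 7.14e-08
Welch SE (unpooled) = sqrt(s_r^2/n_r + s_c^2/n_c) = sqrt(2.18973e-08 + 1.785e-08) = sqrt(3.97473e-08) = 0.000199367
|mean_r - mean_c| = 0.00176143
t = 0.00176143 / 0.000199367 = 8.84

8.84


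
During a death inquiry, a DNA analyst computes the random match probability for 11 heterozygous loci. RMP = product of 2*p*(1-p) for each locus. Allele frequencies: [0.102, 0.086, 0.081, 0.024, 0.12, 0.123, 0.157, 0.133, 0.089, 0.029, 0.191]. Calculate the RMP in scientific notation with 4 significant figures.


Computing RMP for 11 loci:
Locus 1: 2 * 0.102 * 0.898 = 0.183192
Locus 2: 2 * 0.086 * 0.914 = 0.157208
Locus 3: 2 * 0.081 * 0.919 = 0.148878
Locus 4: 2 * 0.024 * 0.976 = 0.046848
Locus 5: 2 * 0.12 * 0.88 = 0.2112
Locus 6: 2 * 0.123 * 0.877 = 0.215742
Locus 7: 2 * 0.157 * 0.843 = 0.264702
Locus 8: 2 * 0.133 * 0.867 = 0.230622
Locus 9: 2 * 0.089 * 0.911 = 0.162158
Locus 10: 2 * 0.029 * 0.971 = 0.056318
Locus 11: 2 * 0.191 * 0.809 = 0.309038
RMP = 1.577e-09

1.577e-09


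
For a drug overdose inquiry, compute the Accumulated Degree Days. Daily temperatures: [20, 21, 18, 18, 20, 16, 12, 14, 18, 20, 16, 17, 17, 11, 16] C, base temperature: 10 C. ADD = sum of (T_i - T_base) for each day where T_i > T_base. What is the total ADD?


Computing ADD day by day:
Day 1: max(0, 20 - 10) = 10
Day 2: max(0, 21 - 10) = 11
Day 3: max(0, 18 - 10) = 8
Day 4: max(0, 18 - 10) = 8
Day 5: max(0, 20 - 10) = 10
Day 6: max(0, 16 - 10) = 6
Day 7: max(0, 12 - 10) = 2
Day 8: max(0, 14 - 10) = 4
Day 9: max(0, 18 - 10) = 8
Day 10: max(0, 20 - 10) = 10
Day 11: max(0, 16 - 10) = 6
Day 12: max(0, 17 - 10) = 7
Day 13: max(0, 17 - 10) = 7
Day 14: max(0, 11 - 10) = 1
Day 15: max(0, 16 - 10) = 6
Total ADD = 104

104


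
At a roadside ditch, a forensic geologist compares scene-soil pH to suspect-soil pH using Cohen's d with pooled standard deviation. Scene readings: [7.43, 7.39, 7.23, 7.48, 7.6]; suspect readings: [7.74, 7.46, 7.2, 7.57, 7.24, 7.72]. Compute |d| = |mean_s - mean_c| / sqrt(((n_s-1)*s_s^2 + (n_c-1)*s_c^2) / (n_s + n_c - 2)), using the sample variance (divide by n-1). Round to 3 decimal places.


Pooled-variance Cohen's d for soil pH comparison:
Scene mean = 37.13 / 5 = 7.426
Suspect mean = 44.93 / 6 = 7.488333
Scene sample variance s_s^2 = 0.01823
Suspect sample variance s_c^2 = 0.053857
Pooled variance = ((n_s-1)*s_s^2 + (n_c-1)*s_c^2) / (n_s + n_c - 2) = 0.038023
Pooled SD = sqrt(0.038023) = 0.194995
Mean difference = -0.062333
|d| = |-0.062333| / 0.194995 = 0.320

0.320


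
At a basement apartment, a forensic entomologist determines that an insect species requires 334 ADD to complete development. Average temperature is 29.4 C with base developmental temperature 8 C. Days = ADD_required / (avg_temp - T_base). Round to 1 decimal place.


Insect development time:
Effective temperature = avg_temp - T_base = 29.4 - 8 = 21.4 C
Days = ADD / effective_temp = 334 / 21.4 = 15.6 days

15.6


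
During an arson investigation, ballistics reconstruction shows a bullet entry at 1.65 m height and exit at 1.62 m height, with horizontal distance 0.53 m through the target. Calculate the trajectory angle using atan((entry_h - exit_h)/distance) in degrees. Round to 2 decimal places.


Bullet trajectory angle:
Height difference = 1.65 - 1.62 = 0.03 m
angle = atan(0.03 / 0.53)
angle = atan(0.056604)
angle = 3.24 degrees

3.24


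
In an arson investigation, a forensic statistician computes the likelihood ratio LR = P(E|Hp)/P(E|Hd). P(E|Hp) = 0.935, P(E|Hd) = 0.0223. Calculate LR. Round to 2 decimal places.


Likelihood ratio calculation:
LR = P(E|Hp) / P(E|Hd)
LR = 0.935 / 0.0223
LR = 41.93

41.93


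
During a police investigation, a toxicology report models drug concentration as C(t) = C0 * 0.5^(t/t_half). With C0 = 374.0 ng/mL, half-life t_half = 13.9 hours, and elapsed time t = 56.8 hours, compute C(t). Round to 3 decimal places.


Drug concentration decay:
Number of half-lives = t / t_half = 56.8 / 13.9 = 4.086331
Decay factor = 0.5^4.086331 = 0.0588697
C(t) = 374.0 * 0.0588697 = 22.017 ng/mL

22.017


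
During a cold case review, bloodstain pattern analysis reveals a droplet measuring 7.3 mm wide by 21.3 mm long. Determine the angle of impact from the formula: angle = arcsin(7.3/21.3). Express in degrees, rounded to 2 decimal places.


Blood spatter impact angle calculation:
width / length = 7.3 / 21.3 = 0.342723
angle = arcsin(0.342723)
angle = 20.04 degrees

20.04


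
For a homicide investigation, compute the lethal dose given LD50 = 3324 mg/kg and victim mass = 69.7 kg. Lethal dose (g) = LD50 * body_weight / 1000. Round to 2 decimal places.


Lethal dose calculation:
Lethal dose = LD50 * body_weight / 1000
= 3324 * 69.7 / 1000
= 231682.8 / 1000
= 231.68 g

231.68


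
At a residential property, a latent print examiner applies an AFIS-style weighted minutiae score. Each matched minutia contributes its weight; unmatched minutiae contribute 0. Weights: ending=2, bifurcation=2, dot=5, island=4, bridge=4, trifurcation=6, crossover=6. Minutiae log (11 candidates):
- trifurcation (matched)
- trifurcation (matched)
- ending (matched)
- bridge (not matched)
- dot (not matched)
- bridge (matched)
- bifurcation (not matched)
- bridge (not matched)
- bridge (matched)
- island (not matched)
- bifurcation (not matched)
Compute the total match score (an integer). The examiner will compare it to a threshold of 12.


Weighted minutiae match score:
  trifurcation: matched, +6 (running total 6)
  trifurcation: matched, +6 (running total 12)
  ending: matched, +2 (running total 14)
  bridge: not matched, +0
  dot: not matched, +0
  bridge: matched, +4 (running total 18)
  bifurcation: not matched, +0
  bridge: not matched, +0
  bridge: matched, +4 (running total 22)
  island: not matched, +0
  bifurcation: not matched, +0
Total score = 22
Threshold = 12; verdict = identification

22


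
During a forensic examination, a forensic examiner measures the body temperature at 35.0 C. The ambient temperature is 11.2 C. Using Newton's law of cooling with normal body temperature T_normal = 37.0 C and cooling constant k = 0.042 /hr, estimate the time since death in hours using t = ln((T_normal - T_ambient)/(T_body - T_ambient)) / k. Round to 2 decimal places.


Using Newton's law of cooling:
t = ln((T_normal - T_ambient) / (T_body - T_ambient)) / k
T_normal - T_ambient = 25.8
T_body - T_ambient = 23.8
Ratio = 1.084034
ln(ratio) = 0.080689
t = 0.080689 / 0.042 = 1.92 hours

1.92
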